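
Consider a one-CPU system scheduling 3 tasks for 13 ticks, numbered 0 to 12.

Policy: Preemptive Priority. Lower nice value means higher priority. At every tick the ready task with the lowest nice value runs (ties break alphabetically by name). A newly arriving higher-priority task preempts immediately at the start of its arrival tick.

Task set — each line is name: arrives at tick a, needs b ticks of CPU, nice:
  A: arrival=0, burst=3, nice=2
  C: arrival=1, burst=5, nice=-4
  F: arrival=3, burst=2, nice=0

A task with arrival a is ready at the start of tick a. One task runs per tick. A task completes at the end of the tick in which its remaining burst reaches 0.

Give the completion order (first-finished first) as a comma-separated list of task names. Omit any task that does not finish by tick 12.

completion order = C, F, A

t=0: ready={A} → run A
t=1: ready={A,C} → run C
t=2: ready={A,C} → run C
t=3: ready={A,C,F} → run C
t=4: ready={A,C,F} → run C
t=5: ready={A,C,F} → run C
t=6: ready={A,F} → run F
t=7: ready={A,F} → run F
t=8: ready={A} → run A
t=9: ready={A} → run A
t=10: (idle)
t=11: (idle)
t=12: (idle)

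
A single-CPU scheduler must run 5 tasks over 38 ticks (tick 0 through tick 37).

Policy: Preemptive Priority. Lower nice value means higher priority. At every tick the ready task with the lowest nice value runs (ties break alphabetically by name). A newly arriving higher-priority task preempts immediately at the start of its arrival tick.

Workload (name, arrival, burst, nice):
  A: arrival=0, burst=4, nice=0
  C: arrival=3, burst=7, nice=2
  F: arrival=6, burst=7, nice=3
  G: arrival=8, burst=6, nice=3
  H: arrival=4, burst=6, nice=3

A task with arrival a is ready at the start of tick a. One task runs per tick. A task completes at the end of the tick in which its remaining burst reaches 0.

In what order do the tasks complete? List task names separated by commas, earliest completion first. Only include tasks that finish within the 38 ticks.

completion order = A, C, F, G, H

t=0: ready={A} → run A
t=1: ready={A} → run A
t=2: ready={A} → run A
t=3: ready={A,C} → run A
t=4: ready={C,H} → run C
t=5: ready={C,H} → run C
t=6: ready={C,F,H} → run C
t=7: ready={C,F,H} → run C
t=8: ready={C,F,G,H} → run C
t=9: ready={C,F,G,H} → run C
t=10: ready={C,F,G,H} → run C
t=11: ready={F,G,H} → run F
t=12: ready={F,G,H} → run F
t=13: ready={F,G,H} → run F
t=14: ready={F,G,H} → run F
t=15: ready={F,G,H} → run F
t=16: ready={F,G,H} → run F
t=17: ready={F,G,H} → run F
t=18: ready={G,H} → run G
t=19: ready={G,H} → run G
t=20: ready={G,H} → run G
t=21: ready={G,H} → run G
t=22: ready={G,H} → run G
t=23: ready={G,H} → run G
t=24: ready={H} → run H
t=25: ready={H} → run H
t=26: ready={H} → run H
t=27: ready={H} → run H
t=28: ready={H} → run H
t=29: ready={H} → run H
t=30: (idle)
t=31: (idle)
t=32: (idle)
t=33: (idle)
t=34: (idle)
t=35: (idle)
t=36: (idle)
t=37: (idle)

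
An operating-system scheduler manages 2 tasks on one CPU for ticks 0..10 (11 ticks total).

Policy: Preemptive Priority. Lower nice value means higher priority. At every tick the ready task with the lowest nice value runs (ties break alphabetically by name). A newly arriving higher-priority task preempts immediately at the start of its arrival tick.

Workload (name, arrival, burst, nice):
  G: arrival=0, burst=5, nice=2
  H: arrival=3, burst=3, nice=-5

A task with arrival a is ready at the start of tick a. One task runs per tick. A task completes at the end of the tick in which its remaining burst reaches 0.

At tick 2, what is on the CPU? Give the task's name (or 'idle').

running at tick 2 = G

t=0: ready={G} → run G
t=1: ready={G} → run G
t=2: ready={G} → run G
t=3: ready={G,H} → run H
t=4: ready={G,H} → run H
t=5: ready={G,H} → run H
t=6: ready={G} → run G
t=7: ready={G} → run G
t=8: (idle)
t=9: (idle)
t=10: (idle)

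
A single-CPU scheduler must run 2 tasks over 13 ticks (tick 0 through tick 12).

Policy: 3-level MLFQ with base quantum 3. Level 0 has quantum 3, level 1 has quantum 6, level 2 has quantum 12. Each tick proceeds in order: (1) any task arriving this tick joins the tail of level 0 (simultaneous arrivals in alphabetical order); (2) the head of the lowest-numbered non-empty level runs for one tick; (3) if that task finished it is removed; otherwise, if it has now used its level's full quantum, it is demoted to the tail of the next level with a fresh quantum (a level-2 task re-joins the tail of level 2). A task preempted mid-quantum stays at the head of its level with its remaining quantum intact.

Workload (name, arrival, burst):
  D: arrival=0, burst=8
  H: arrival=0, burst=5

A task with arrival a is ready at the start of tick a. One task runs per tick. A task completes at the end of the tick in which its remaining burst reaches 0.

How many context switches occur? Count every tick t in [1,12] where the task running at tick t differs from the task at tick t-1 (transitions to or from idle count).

context switches = 3

t=0: L0/L1/L2 = DH/-/- → run D
t=1: L0/L1/L2 = DH/-/- → run D
t=2: L0/L1/L2 = DH/-/- → run D
t=3: L0/L1/L2 = H/D/- → run H
t=4: L0/L1/L2 = H/D/- → run H
t=5: L0/L1/L2 = H/D/- → run H
t=6: L0/L1/L2 = -/DH/- → run D
t=7: L0/L1/L2 = -/DH/- → run D
t=8: L0/L1/L2 = -/DH/- → run D
t=9: L0/L1/L2 = -/DH/- → run D
t=10: L0/L1/L2 = -/DH/- → run D
t=11: L0/L1/L2 = -/H/- → run H
t=12: L0/L1/L2 = -/H/- → run H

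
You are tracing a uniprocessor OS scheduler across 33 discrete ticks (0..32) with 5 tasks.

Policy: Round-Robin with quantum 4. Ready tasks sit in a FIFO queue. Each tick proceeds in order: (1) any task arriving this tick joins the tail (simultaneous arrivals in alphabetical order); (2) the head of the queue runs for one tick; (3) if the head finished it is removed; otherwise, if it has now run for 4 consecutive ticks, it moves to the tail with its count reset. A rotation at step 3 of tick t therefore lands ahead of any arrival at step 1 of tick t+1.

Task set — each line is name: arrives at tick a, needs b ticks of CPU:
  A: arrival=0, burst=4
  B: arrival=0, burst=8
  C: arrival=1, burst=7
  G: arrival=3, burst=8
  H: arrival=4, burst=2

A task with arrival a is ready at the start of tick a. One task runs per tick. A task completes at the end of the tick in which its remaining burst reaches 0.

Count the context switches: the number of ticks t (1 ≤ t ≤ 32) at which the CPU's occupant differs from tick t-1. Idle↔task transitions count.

context switches = 8

t=0: queue=[A,B] q_used=0 → run A
t=1: queue=[A,B,C] q_used=1 → run A
t=2: queue=[A,B,C] q_used=2 → run A
t=3: queue=[A,B,C,G] q_used=3 → run A
t=4: queue=[B,C,G,H] q_used=0 → run B
t=5: queue=[B,C,G,H] q_used=1 → run B
t=6: queue=[B,C,G,H] q_used=2 → run B
t=7: queue=[B,C,G,H] q_used=3 → run B
t=8: queue=[C,G,H,B] q_used=0 → run C
t=9: queue=[C,G,H,B] q_used=1 → run C
t=10: queue=[C,G,H,B] q_used=2 → run C
t=11: queue=[C,G,H,B] q_used=3 → run C
t=12: queue=[G,H,B,C] q_used=0 → run G
t=13: queue=[G,H,B,C] q_used=1 → run G
t=14: queue=[G,H,B,C] q_used=2 → run G
t=15: queue=[G,H,B,C] q_used=3 → run G
t=16: queue=[H,B,C,G] q_used=0 → run H
t=17: queue=[H,B,C,G] q_used=1 → run H
t=18: queue=[B,C,G] q_used=0 → run B
t=19: queue=[B,C,G] q_used=1 → run B
t=20: queue=[B,C,G] q_used=2 → run B
t=21: queue=[B,C,G] q_used=3 → run B
t=22: queue=[C,G] q_used=0 → run C
t=23: queue=[C,G] q_used=1 → run C
t=24: queue=[C,G] q_used=2 → run C
t=25: queue=[G] q_used=0 → run G
t=26: queue=[G] q_used=1 → run G
t=27: queue=[G] q_used=2 → run G
t=28: queue=[G] q_used=3 → run G
t=29: (idle)
t=30: (idle)
t=31: (idle)
t=32: (idle)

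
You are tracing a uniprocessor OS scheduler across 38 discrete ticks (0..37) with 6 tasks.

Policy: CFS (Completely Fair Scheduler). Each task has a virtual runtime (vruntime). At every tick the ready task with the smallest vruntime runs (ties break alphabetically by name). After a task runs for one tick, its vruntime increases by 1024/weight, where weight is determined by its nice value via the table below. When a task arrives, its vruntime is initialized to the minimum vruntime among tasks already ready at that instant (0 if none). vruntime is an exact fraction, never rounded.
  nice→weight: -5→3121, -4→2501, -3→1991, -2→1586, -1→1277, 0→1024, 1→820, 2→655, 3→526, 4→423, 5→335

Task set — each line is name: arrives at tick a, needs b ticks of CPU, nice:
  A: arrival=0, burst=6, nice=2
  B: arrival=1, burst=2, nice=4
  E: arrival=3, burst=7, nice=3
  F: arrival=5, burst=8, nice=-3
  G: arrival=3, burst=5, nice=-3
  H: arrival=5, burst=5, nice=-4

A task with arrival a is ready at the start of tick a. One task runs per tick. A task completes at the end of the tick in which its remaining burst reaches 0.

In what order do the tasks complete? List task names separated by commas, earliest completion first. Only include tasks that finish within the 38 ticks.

completion order = B, H, G, F, A, E

t=0: vr[A=0] → run A
t=1: vr[A=1024/655 B=1024/655] → run A
t=2: vr[A=2048/655 B=1024/655] → run B
t=3: vr[A=2048/655 B=1103872/277065 E=2048/655 G=2048/655] → run A
t=4: vr[A=3072/655 B=1103872/277065 E=2048/655 G=2048/655] → run E
t=5: vr[A=3072/655 B=1103872/277065 E=873984/172265 F=2048/655 G=2048/655 H=2048/655] → run F
t=6: vr[A=3072/655 B=1103872/277065 E=873984/172265 F=4748288/1304105 G=2048/655 H=2048/655] → run G
t=7: vr[A=3072/655 B=1103872/277065 E=873984/172265 F=4748288/1304105 G=4748288/1304105 H=2048/655] → run H
t=8: vr[A=3072/655 B=1103872/277065 E=873984/172265 F=4748288/1304105 G=4748288/1304105 H=5792768/1638155] → run H
t=9: vr[A=3072/655 B=1103872/277065 E=873984/172265 F=4748288/1304105 G=4748288/1304105 H=6463488/1638155] → run F
t=10: vr[A=3072/655 B=1103872/277065 E=873984/172265 F=5419008/1304105 G=4748288/1304105 H=6463488/1638155] → run G
t=11: vr[A=3072/655 B=1103872/277065 E=873984/172265 F=5419008/1304105 G=5419008/1304105 H=6463488/1638155] → run H
t=12: vr[A=3072/655 B=1103872/277065 E=873984/172265 F=5419008/1304105 G=5419008/1304105 H=7134208/1638155] → run B
t=13: vr[A=3072/655 E=873984/172265 F=5419008/1304105 G=5419008/1304105 H=7134208/1638155] → run F
t=14: vr[A=3072/655 E=873984/172265 F=6089728/1304105 G=5419008/1304105 H=7134208/1638155] → run G
t=15: vr[A=3072/655 E=873984/172265 F=6089728/1304105 G=6089728/1304105 H=7134208/1638155] → run H
t=16: vr[A=3072/655 E=873984/172265 F=6089728/1304105 G=6089728/1304105 H=7804928/1638155] → run F
t=17: vr[A=3072/655 E=873984/172265 F=6760448/1304105 G=6089728/1304105 H=7804928/1638155] → run G
t=18: vr[A=3072/655 E=873984/172265 F=6760448/1304105 G=6760448/1304105 H=7804928/1638155] → run A
t=19: vr[A=4096/655 E=873984/172265 F=6760448/1304105 G=6760448/1304105 H=7804928/1638155] → run H
t=20: vr[A=4096/655 E=873984/172265 F=6760448/1304105 G=6760448/1304105] → run E
t=21: vr[A=4096/655 E=1209344/172265 F=6760448/1304105 G=6760448/1304105] → run F
t=22: vr[A=4096/655 E=1209344/172265 F=7431168/1304105 G=6760448/1304105] → run G
t=23: vr[A=4096/655 E=1209344/172265 F=7431168/1304105] → run F
t=24: vr[A=4096/655 E=1209344/172265 F=8101888/1304105] → run F
t=25: vr[A=4096/655 E=1209344/172265 F=8772608/1304105] → run A
t=26: vr[A=1024/131 E=1209344/172265 F=8772608/1304105] → run F
t=27: vr[A=1024/131 E=1209344/172265] → run E
t=28: vr[A=1024/131 E=1544704/172265] → run A
t=29: vr[E=1544704/172265] → run E
t=30: vr[E=1880064/172265] → run E
t=31: vr[E=2215424/172265] → run E
t=32: vr[E=2550784/172265] → run E
t=33: (idle)
t=34: (idle)
t=35: (idle)
t=36: (idle)
t=37: (idle)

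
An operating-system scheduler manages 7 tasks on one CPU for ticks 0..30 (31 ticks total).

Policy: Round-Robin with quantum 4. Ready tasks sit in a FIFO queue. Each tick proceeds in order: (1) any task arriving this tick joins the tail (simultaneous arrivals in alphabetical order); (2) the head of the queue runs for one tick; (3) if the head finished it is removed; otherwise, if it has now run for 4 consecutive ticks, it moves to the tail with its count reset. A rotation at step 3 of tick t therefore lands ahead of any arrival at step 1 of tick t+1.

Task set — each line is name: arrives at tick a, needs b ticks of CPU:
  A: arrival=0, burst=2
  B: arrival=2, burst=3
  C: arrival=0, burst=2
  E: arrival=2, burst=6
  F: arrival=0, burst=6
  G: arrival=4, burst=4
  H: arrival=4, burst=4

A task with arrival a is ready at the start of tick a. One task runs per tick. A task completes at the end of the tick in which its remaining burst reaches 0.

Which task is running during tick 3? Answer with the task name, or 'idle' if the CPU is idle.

running at tick 3 = C

t=0: queue=[A,C,F] q_used=0 → run A
t=1: queue=[A,C,F] q_used=1 → run A
t=2: queue=[C,F,B,E] q_used=0 → run C
t=3: queue=[C,F,B,E] q_used=1 → run C
t=4: queue=[F,B,E,G,H] q_used=0 → run F
t=5: queue=[F,B,E,G,H] q_used=1 → run F
t=6: queue=[F,B,E,G,H] q_used=2 → run F
t=7: queue=[F,B,E,G,H] q_used=3 → run F
t=8: queue=[B,E,G,H,F] q_used=0 → run B
t=9: queue=[B,E,G,H,F] q_used=1 → run B
t=10: queue=[B,E,G,H,F] q_used=2 → run B
t=11: queue=[E,G,H,F] q_used=0 → run E
t=12: queue=[E,G,H,F] q_used=1 → run E
t=13: queue=[E,G,H,F] q_used=2 → run E
t=14: queue=[E,G,H,F] q_used=3 → run E
t=15: queue=[G,H,F,E] q_used=0 → run G
t=16: queue=[G,H,F,E] q_used=1 → run G
t=17: queue=[G,H,F,E] q_used=2 → run G
t=18: queue=[G,H,F,E] q_used=3 → run G
t=19: queue=[H,F,E] q_used=0 → run H
t=20: queue=[H,F,E] q_used=1 → run H
t=21: queue=[H,F,E] q_used=2 → run H
t=22: queue=[H,F,E] q_used=3 → run H
t=23: queue=[F,E] q_used=0 → run F
t=24: queue=[F,E] q_used=1 → run F
t=25: queue=[E] q_used=0 → run E
t=26: queue=[E] q_used=1 → run E
t=27: (idle)
t=28: (idle)
t=29: (idle)
t=30: (idle)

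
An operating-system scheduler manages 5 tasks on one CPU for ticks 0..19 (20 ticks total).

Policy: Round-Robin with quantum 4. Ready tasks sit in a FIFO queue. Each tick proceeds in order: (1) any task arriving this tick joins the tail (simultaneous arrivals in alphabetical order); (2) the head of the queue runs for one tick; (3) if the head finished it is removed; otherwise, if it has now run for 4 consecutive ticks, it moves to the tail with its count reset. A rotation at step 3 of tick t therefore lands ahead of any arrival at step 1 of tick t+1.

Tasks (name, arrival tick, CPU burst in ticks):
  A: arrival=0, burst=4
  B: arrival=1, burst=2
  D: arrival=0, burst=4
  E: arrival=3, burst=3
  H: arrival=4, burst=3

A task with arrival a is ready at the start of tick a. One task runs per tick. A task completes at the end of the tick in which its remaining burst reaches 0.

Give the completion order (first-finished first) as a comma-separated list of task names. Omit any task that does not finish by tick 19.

completion order = A, D, B, E, H

t=0: queue=[A,D] q_used=0 → run A
t=1: queue=[A,D,B] q_used=1 → run A
t=2: queue=[A,D,B] q_used=2 → run A
t=3: queue=[A,D,B,E] q_used=3 → run A
t=4: queue=[D,B,E,H] q_used=0 → run D
t=5: queue=[D,B,E,H] q_used=1 → run D
t=6: queue=[D,B,E,H] q_used=2 → run D
t=7: queue=[D,B,E,H] q_used=3 → run D
t=8: queue=[B,E,H] q_used=0 → run B
t=9: queue=[B,E,H] q_used=1 → run B
t=10: queue=[E,H] q_used=0 → run E
t=11: queue=[E,H] q_used=1 → run E
t=12: queue=[E,H] q_used=2 → run E
t=13: queue=[H] q_used=0 → run H
t=14: queue=[H] q_used=1 → run H
t=15: queue=[H] q_used=2 → run H
t=16: (idle)
t=17: (idle)
t=18: (idle)
t=19: (idle)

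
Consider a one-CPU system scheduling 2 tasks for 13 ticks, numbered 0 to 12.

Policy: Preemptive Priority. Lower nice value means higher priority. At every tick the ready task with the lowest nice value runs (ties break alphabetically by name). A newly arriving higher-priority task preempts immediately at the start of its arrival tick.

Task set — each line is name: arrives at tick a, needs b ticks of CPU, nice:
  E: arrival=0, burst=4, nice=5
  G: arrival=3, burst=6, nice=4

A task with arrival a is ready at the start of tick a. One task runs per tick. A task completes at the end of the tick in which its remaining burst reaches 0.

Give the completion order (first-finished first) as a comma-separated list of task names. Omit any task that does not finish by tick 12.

completion order = G, E

t=0: ready={E} → run E
t=1: ready={E} → run E
t=2: ready={E} → run E
t=3: ready={E,G} → run G
t=4: ready={E,G} → run G
t=5: ready={E,G} → run G
t=6: ready={E,G} → run G
t=7: ready={E,G} → run G
t=8: ready={E,G} → run G
t=9: ready={E} → run E
t=10: (idle)
t=11: (idle)
t=12: (idle)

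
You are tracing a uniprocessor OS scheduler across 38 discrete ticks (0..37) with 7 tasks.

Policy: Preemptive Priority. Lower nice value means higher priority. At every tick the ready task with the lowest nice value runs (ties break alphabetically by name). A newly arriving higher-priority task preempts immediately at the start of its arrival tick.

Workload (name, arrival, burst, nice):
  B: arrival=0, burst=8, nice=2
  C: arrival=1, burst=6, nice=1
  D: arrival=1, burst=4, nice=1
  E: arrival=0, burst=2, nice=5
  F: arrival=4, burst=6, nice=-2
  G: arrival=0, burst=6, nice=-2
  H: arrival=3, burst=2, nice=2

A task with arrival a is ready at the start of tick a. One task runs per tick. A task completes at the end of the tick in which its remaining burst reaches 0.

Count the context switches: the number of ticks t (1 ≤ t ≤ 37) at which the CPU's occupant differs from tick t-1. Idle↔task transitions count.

t=0: ready={B,E,G} → run G
t=1: ready={B,C,D,E,G} → run G
t=2: ready={B,C,D,E,G} → run G
t=3: ready={B,C,D,E,G,H} → run G
t=4: ready={B,C,D,E,F,G,H} → run F
t=5: ready={B,C,D,E,F,G,H} → run F
t=6: ready={B,C,D,E,F,G,H} → run F
t=7: ready={B,C,D,E,F,G,H} → run F
t=8: ready={B,C,D,E,F,G,H} → run F
t=9: ready={B,C,D,E,F,G,H} → run F
t=10: ready={B,C,D,E,G,H} → run G
t=11: ready={B,C,D,E,G,H} → run G
t=12: ready={B,C,D,E,H} → run C
t=13: ready={B,C,D,E,H} → run C
t=14: ready={B,C,D,E,H} → run C
t=15: ready={B,C,D,E,H} → run C
t=16: ready={B,C,D,E,H} → run C
t=17: ready={B,C,D,E,H} → run C
t=18: ready={B,D,E,H} → run D
t=19: ready={B,D,E,H} → run D
t=20: ready={B,D,E,H} → run D
t=21: ready={B,D,E,H} → run D
t=22: ready={B,E,H} → run B
t=23: ready={B,E,H} → run B
t=24: ready={B,E,H} → run B
t=25: ready={B,E,H} → run B
t=26: ready={B,E,H} → run B
t=27: ready={B,E,H} → run B
t=28: ready={B,E,H} → run B
t=29: ready={B,E,H} → run B
t=30: ready={E,H} → run H
t=31: ready={E,H} → run H
t=32: ready={E} → run E
t=33: ready={E} → run E
t=34: (idle)
t=35: (idle)
t=36: (idle)
t=37: (idle)

context switches = 8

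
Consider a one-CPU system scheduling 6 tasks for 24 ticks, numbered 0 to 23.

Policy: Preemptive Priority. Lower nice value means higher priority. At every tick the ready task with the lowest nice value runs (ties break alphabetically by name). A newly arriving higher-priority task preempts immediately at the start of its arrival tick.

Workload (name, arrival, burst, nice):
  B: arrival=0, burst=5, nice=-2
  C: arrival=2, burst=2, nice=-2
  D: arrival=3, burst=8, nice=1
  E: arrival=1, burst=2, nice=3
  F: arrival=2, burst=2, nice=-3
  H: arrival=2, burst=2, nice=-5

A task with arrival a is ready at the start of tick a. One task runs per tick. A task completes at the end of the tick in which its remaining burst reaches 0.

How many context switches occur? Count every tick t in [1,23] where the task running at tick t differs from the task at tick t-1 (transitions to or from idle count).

t=0: ready={B} → run B
t=1: ready={B,E} → run B
t=2: ready={B,C,E,F,H} → run H
t=3: ready={B,C,D,E,F,H} → run H
t=4: ready={B,C,D,E,F} → run F
t=5: ready={B,C,D,E,F} → run F
t=6: ready={B,C,D,E} → run B
t=7: ready={B,C,D,E} → run B
t=8: ready={B,C,D,E} → run B
t=9: ready={C,D,E} → run C
t=10: ready={C,D,E} → run C
t=11: ready={D,E} → run D
t=12: ready={D,E} → run D
t=13: ready={D,E} → run D
t=14: ready={D,E} → run D
t=15: ready={D,E} → run D
t=16: ready={D,E} → run D
t=17: ready={D,E} → run D
t=18: ready={D,E} → run D
t=19: ready={E} → run E
t=20: ready={E} → run E
t=21: (idle)
t=22: (idle)
t=23: (idle)

context switches = 7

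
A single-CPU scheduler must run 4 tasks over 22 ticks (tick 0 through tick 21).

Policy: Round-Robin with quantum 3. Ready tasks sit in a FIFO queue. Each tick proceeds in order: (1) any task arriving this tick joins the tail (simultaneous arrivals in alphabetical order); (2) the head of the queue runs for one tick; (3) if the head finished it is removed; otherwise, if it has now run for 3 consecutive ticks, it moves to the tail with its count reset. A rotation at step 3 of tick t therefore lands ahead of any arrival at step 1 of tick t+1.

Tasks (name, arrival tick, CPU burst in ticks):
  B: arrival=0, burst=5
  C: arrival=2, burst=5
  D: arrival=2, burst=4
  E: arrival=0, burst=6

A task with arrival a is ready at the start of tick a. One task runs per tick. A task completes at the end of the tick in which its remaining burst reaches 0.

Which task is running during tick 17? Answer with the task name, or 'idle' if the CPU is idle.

t=0: queue=[B,E] q_used=0 → run B
t=1: queue=[B,E] q_used=1 → run B
t=2: queue=[B,E,C,D] q_used=2 → run B
t=3: queue=[E,C,D,B] q_used=0 → run E
t=4: queue=[E,C,D,B] q_used=1 → run E
t=5: queue=[E,C,D,B] q_used=2 → run E
t=6: queue=[C,D,B,E] q_used=0 → run C
t=7: queue=[C,D,B,E] q_used=1 → run C
t=8: queue=[C,D,B,E] q_used=2 → run C
t=9: queue=[D,B,E,C] q_used=0 → run D
t=10: queue=[D,B,E,C] q_used=1 → run D
t=11: queue=[D,B,E,C] q_used=2 → run D
t=12: queue=[B,E,C,D] q_used=0 → run B
t=13: queue=[B,E,C,D] q_used=1 → run B
t=14: queue=[E,C,D] q_used=0 → run E
t=15: queue=[E,C,D] q_used=1 → run E
t=16: queue=[E,C,D] q_used=2 → run E
t=17: queue=[C,D] q_used=0 → run C
t=18: queue=[C,D] q_used=1 → run C
t=19: queue=[D] q_used=0 → run D
t=20: (idle)
t=21: (idle)

running at tick 17 = C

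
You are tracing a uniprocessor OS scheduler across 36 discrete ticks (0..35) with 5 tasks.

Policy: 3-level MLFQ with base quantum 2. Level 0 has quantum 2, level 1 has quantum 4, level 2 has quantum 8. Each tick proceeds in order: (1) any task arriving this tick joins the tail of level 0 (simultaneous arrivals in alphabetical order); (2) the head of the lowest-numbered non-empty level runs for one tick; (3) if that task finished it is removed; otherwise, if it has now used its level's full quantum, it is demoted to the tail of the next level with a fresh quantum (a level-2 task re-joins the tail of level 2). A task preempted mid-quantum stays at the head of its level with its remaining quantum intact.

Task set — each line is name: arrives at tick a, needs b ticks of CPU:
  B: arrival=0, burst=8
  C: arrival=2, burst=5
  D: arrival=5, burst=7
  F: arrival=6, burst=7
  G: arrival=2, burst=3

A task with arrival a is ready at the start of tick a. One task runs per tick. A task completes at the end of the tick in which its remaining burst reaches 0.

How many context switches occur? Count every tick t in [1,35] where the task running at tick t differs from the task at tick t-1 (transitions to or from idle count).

t=0: L0/L1/L2 = B/-/- → run B
t=1: L0/L1/L2 = B/-/- → run B
t=2: L0/L1/L2 = CG/B/- → run C
t=3: L0/L1/L2 = CG/B/- → run C
t=4: L0/L1/L2 = G/BC/- → run G
t=5: L0/L1/L2 = GD/BC/- → run G
t=6: L0/L1/L2 = DF/BCG/- → run D
t=7: L0/L1/L2 = DF/BCG/- → run D
t=8: L0/L1/L2 = F/BCGD/- → run F
t=9: L0/L1/L2 = F/BCGD/- → run F
t=10: L0/L1/L2 = -/BCGDF/- → run B
t=11: L0/L1/L2 = -/BCGDF/- → run B
t=12: L0/L1/L2 = -/BCGDF/- → run B
t=13: L0/L1/L2 = -/BCGDF/- → run B
t=14: L0/L1/L2 = -/CGDF/B → run C
t=15: L0/L1/L2 = -/CGDF/B → run C
t=16: L0/L1/L2 = -/CGDF/B → run C
t=17: L0/L1/L2 = -/GDF/B → run G
t=18: L0/L1/L2 = -/DF/B → run D
t=19: L0/L1/L2 = -/DF/B → run D
t=20: L0/L1/L2 = -/DF/B → run D
t=21: L0/L1/L2 = -/DF/B → run D
t=22: L0/L1/L2 = -/F/BD → run F
t=23: L0/L1/L2 = -/F/BD → run F
t=24: L0/L1/L2 = -/F/BD → run F
t=25: L0/L1/L2 = -/F/BD → run F
t=26: L0/L1/L2 = -/-/BDF → run B
t=27: L0/L1/L2 = -/-/BDF → run B
t=28: L0/L1/L2 = -/-/DF → run D
t=29: L0/L1/L2 = -/-/F → run F
t=30: (idle)
t=31: (idle)
t=32: (idle)
t=33: (idle)
t=34: (idle)
t=35: (idle)

context switches = 13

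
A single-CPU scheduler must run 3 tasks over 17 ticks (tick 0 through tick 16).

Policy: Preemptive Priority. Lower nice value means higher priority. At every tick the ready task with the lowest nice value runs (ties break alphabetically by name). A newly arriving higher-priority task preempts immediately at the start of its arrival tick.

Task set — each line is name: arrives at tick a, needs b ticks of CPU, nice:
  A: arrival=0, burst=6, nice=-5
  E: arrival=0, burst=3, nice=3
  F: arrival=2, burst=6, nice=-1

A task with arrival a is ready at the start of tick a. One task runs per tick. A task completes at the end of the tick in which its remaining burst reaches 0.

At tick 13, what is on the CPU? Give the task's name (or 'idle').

running at tick 13 = E

t=0: ready={A,E} → run A
t=1: ready={A,E} → run A
t=2: ready={A,E,F} → run A
t=3: ready={A,E,F} → run A
t=4: ready={A,E,F} → run A
t=5: ready={A,E,F} → run A
t=6: ready={E,F} → run F
t=7: ready={E,F} → run F
t=8: ready={E,F} → run F
t=9: ready={E,F} → run F
t=10: ready={E,F} → run F
t=11: ready={E,F} → run F
t=12: ready={E} → run E
t=13: ready={E} → run E
t=14: ready={E} → run E
t=15: (idle)
t=16: (idle)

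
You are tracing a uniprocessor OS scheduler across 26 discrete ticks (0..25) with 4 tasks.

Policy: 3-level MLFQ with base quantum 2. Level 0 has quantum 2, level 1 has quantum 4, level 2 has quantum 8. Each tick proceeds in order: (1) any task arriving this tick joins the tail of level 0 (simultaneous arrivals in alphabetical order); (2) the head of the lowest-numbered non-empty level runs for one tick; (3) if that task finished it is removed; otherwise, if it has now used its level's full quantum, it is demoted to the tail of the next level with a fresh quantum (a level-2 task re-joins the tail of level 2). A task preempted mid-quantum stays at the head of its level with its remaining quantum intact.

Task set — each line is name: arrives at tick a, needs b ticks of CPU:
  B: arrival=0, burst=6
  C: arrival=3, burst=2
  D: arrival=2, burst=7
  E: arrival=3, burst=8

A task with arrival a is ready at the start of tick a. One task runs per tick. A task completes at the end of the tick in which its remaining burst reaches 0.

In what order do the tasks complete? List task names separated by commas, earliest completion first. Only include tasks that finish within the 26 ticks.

completion order = C, B, D, E

t=0: L0/L1/L2 = B/-/- → run B
t=1: L0/L1/L2 = B/-/- → run B
t=2: L0/L1/L2 = D/B/- → run D
t=3: L0/L1/L2 = DCE/B/- → run D
t=4: L0/L1/L2 = CE/BD/- → run C
t=5: L0/L1/L2 = CE/BD/- → run C
t=6: L0/L1/L2 = E/BD/- → run E
t=7: L0/L1/L2 = E/BD/- → run E
t=8: L0/L1/L2 = -/BDE/- → run B
t=9: L0/L1/L2 = -/BDE/- → run B
t=10: L0/L1/L2 = -/BDE/- → run B
t=11: L0/L1/L2 = -/BDE/- → run B
t=12: L0/L1/L2 = -/DE/- → run D
t=13: L0/L1/L2 = -/DE/- → run D
t=14: L0/L1/L2 = -/DE/- → run D
t=15: L0/L1/L2 = -/DE/- → run D
t=16: L0/L1/L2 = -/E/D → run E
t=17: L0/L1/L2 = -/E/D → run E
t=18: L0/L1/L2 = -/E/D → run E
t=19: L0/L1/L2 = -/E/D → run E
t=20: L0/L1/L2 = -/-/DE → run D
t=21: L0/L1/L2 = -/-/E → run E
t=22: L0/L1/L2 = -/-/E → run E
t=23: (idle)
t=24: (idle)
t=25: (idle)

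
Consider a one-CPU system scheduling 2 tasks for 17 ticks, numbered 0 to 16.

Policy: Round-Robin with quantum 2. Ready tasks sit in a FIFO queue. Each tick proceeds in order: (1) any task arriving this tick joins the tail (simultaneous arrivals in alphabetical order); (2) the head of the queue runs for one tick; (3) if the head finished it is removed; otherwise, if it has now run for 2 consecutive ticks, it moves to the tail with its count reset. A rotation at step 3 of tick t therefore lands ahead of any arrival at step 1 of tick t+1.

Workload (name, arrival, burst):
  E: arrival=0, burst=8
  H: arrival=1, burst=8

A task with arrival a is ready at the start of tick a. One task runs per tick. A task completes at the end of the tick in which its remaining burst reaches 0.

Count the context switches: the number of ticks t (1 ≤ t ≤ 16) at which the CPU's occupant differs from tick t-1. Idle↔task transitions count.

t=0: queue=[E] q_used=0 → run E
t=1: queue=[E,H] q_used=1 → run E
t=2: queue=[H,E] q_used=0 → run H
t=3: queue=[H,E] q_used=1 → run H
t=4: queue=[E,H] q_used=0 → run E
t=5: queue=[E,H] q_used=1 → run E
t=6: queue=[H,E] q_used=0 → run H
t=7: queue=[H,E] q_used=1 → run H
t=8: queue=[E,H] q_used=0 → run E
t=9: queue=[E,H] q_used=1 → run E
t=10: queue=[H,E] q_used=0 → run H
t=11: queue=[H,E] q_used=1 → run H
t=12: queue=[E,H] q_used=0 → run E
t=13: queue=[E,H] q_used=1 → run E
t=14: queue=[H] q_used=0 → run H
t=15: queue=[H] q_used=1 → run H
t=16: (idle)

context switches = 8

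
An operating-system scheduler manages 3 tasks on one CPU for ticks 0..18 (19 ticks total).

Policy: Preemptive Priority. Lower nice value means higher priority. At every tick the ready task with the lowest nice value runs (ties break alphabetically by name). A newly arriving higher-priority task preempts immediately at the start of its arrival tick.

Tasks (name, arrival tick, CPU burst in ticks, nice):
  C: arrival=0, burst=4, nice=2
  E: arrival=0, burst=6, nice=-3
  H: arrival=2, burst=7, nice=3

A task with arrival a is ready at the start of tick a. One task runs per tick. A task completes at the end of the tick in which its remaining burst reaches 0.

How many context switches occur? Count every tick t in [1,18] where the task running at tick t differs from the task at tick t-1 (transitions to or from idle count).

context switches = 3

t=0: ready={C,E} → run E
t=1: ready={C,E} → run E
t=2: ready={C,E,H} → run E
t=3: ready={C,E,H} → run E
t=4: ready={C,E,H} → run E
t=5: ready={C,E,H} → run E
t=6: ready={C,H} → run C
t=7: ready={C,H} → run C
t=8: ready={C,H} → run C
t=9: ready={C,H} → run C
t=10: ready={H} → run H
t=11: ready={H} → run H
t=12: ready={H} → run H
t=13: ready={H} → run H
t=14: ready={H} → run H
t=15: ready={H} → run H
t=16: ready={H} → run H
t=17: (idle)
t=18: (idle)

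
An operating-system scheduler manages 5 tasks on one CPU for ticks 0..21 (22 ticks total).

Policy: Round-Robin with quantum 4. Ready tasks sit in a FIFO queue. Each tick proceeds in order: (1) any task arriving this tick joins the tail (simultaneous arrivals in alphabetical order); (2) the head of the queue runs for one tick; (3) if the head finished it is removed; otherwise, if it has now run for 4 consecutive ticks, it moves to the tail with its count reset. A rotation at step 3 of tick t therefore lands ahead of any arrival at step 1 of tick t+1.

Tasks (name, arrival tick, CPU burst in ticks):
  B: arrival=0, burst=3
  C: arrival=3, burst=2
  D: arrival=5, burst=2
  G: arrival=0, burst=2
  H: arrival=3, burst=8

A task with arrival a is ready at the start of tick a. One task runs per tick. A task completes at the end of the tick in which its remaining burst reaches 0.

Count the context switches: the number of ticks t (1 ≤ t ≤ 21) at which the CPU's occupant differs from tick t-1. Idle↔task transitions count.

context switches = 6

t=0: queue=[B,G] q_used=0 → run B
t=1: queue=[B,G] q_used=1 → run B
t=2: queue=[B,G] q_used=2 → run B
t=3: queue=[G,C,H] q_used=0 → run G
t=4: queue=[G,C,H] q_used=1 → run G
t=5: queue=[C,H,D] q_used=0 → run C
t=6: queue=[C,H,D] q_used=1 → run C
t=7: queue=[H,D] q_used=0 → run H
t=8: queue=[H,D] q_used=1 → run H
t=9: queue=[H,D] q_used=2 → run H
t=10: queue=[H,D] q_used=3 → run H
t=11: queue=[D,H] q_used=0 → run D
t=12: queue=[D,H] q_used=1 → run D
t=13: queue=[H] q_used=0 → run H
t=14: queue=[H] q_used=1 → run H
t=15: queue=[H] q_used=2 → run H
t=16: queue=[H] q_used=3 → run H
t=17: (idle)
t=18: (idle)
t=19: (idle)
t=20: (idle)
t=21: (idle)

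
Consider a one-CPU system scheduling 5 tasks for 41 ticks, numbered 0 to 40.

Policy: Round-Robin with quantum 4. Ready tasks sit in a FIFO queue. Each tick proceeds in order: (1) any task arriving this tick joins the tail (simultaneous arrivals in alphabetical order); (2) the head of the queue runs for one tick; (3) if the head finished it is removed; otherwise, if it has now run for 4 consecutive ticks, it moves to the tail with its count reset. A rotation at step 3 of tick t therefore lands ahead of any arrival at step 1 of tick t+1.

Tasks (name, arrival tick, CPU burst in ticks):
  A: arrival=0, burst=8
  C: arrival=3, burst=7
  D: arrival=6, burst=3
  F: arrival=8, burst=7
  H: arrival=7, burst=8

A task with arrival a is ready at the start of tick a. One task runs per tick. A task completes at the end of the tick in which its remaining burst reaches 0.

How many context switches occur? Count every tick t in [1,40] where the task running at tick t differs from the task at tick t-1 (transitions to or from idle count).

context switches = 9

t=0: queue=[A] q_used=0 → run A
t=1: queue=[A] q_used=1 → run A
t=2: queue=[A] q_used=2 → run A
t=3: queue=[A,C] q_used=3 → run A
t=4: queue=[C,A] q_used=0 → run C
t=5: queue=[C,A] q_used=1 → run C
t=6: queue=[C,A,D] q_used=2 → run C
t=7: queue=[C,A,D,H] q_used=3 → run C
t=8: queue=[A,D,H,C,F] q_used=0 → run A
t=9: queue=[A,D,H,C,F] q_used=1 → run A
t=10: queue=[A,D,H,C,F] q_used=2 → run A
t=11: queue=[A,D,H,C,F] q_used=3 → run A
t=12: queue=[D,H,C,F] q_used=0 → run D
t=13: queue=[D,H,C,F] q_used=1 → run D
t=14: queue=[D,H,C,F] q_used=2 → run D
t=15: queue=[H,C,F] q_used=0 → run H
t=16: queue=[H,C,F] q_used=1 → run H
t=17: queue=[H,C,F] q_used=2 → run H
t=18: queue=[H,C,F] q_used=3 → run H
t=19: queue=[C,F,H] q_used=0 → run C
t=20: queue=[C,F,H] q_used=1 → run C
t=21: queue=[C,F,H] q_used=2 → run C
t=22: queue=[F,H] q_used=0 → run F
t=23: queue=[F,H] q_used=1 → run F
t=24: queue=[F,H] q_used=2 → run F
t=25: queue=[F,H] q_used=3 → run F
t=26: queue=[H,F] q_used=0 → run H
t=27: queue=[H,F] q_used=1 → run H
t=28: queue=[H,F] q_used=2 → run H
t=29: queue=[H,F] q_used=3 → run H
t=30: queue=[F] q_used=0 → run F
t=31: queue=[F] q_used=1 → run F
t=32: queue=[F] q_used=2 → run F
t=33: (idle)
t=34: (idle)
t=35: (idle)
t=36: (idle)
t=37: (idle)
t=38: (idle)
t=39: (idle)
t=40: (idle)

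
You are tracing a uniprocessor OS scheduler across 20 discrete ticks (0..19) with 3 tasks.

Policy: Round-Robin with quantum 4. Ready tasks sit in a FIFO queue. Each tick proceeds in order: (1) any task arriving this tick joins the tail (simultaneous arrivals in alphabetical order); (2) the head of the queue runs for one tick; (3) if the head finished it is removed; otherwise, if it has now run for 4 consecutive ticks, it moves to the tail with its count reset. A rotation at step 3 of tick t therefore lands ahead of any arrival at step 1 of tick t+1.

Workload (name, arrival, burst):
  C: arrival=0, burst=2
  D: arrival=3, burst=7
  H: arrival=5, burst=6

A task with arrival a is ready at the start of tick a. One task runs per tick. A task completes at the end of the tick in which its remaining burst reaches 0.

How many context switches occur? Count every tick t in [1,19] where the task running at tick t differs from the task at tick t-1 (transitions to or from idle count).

context switches = 6

t=0: queue=[C] q_used=0 → run C
t=1: queue=[C] q_used=1 → run C
t=2: (idle)
t=3: queue=[D] q_used=0 → run D
t=4: queue=[D] q_used=1 → run D
t=5: queue=[D,H] q_used=2 → run D
t=6: queue=[D,H] q_used=3 → run D
t=7: queue=[H,D] q_used=0 → run H
t=8: queue=[H,D] q_used=1 → run H
t=9: queue=[H,D] q_used=2 → run H
t=10: queue=[H,D] q_used=3 → run H
t=11: queue=[D,H] q_used=0 → run D
t=12: queue=[D,H] q_used=1 → run D
t=13: queue=[D,H] q_used=2 → run D
t=14: queue=[H] q_used=0 → run H
t=15: queue=[H] q_used=1 → run H
t=16: (idle)
t=17: (idle)
t=18: (idle)
t=19: (idle)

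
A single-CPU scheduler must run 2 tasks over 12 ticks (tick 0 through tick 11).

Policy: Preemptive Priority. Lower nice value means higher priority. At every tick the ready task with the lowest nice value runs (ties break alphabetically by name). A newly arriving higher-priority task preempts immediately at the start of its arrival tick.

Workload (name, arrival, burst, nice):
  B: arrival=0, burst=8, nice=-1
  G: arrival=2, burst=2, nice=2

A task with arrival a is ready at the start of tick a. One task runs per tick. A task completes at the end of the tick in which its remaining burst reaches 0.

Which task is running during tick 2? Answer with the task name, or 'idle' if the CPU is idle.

running at tick 2 = B

t=0: ready={B} → run B
t=1: ready={B} → run B
t=2: ready={B,G} → run B
t=3: ready={B,G} → run B
t=4: ready={B,G} → run B
t=5: ready={B,G} → run B
t=6: ready={B,G} → run B
t=7: ready={B,G} → run B
t=8: ready={G} → run G
t=9: ready={G} → run G
t=10: (idle)
t=11: (idle)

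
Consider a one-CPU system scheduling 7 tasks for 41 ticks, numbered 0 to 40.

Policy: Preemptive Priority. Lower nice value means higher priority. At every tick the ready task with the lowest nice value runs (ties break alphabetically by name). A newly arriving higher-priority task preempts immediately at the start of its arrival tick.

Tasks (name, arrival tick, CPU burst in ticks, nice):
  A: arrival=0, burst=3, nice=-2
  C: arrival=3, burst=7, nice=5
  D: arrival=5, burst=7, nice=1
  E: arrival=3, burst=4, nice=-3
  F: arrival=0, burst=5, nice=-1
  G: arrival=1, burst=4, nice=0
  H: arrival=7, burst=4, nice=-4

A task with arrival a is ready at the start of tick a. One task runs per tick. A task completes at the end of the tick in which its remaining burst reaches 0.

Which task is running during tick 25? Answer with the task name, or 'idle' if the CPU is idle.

t=0: ready={A,F} → run A
t=1: ready={A,F,G} → run A
t=2: ready={A,F,G} → run A
t=3: ready={C,E,F,G} → run E
t=4: ready={C,E,F,G} → run E
t=5: ready={C,D,E,F,G} → run E
t=6: ready={C,D,E,F,G} → run E
t=7: ready={C,D,F,G,H} → run H
t=8: ready={C,D,F,G,H} → run H
t=9: ready={C,D,F,G,H} → run H
t=10: ready={C,D,F,G,H} → run H
t=11: ready={C,D,F,G} → run F
t=12: ready={C,D,F,G} → run F
t=13: ready={C,D,F,G} → run F
t=14: ready={C,D,F,G} → run F
t=15: ready={C,D,F,G} → run F
t=16: ready={C,D,G} → run G
t=17: ready={C,D,G} → run G
t=18: ready={C,D,G} → run G
t=19: ready={C,D,G} → run G
t=20: ready={C,D} → run D
t=21: ready={C,D} → run D
t=22: ready={C,D} → run D
t=23: ready={C,D} → run D
t=24: ready={C,D} → run D
t=25: ready={C,D} → run D
t=26: ready={C,D} → run D
t=27: ready={C} → run C
t=28: ready={C} → run C
t=29: ready={C} → run C
t=30: ready={C} → run C
t=31: ready={C} → run C
t=32: ready={C} → run C
t=33: ready={C} → run C
t=34: (idle)
t=35: (idle)
t=36: (idle)
t=37: (idle)
t=38: (idle)
t=39: (idle)
t=40: (idle)

running at tick 25 = D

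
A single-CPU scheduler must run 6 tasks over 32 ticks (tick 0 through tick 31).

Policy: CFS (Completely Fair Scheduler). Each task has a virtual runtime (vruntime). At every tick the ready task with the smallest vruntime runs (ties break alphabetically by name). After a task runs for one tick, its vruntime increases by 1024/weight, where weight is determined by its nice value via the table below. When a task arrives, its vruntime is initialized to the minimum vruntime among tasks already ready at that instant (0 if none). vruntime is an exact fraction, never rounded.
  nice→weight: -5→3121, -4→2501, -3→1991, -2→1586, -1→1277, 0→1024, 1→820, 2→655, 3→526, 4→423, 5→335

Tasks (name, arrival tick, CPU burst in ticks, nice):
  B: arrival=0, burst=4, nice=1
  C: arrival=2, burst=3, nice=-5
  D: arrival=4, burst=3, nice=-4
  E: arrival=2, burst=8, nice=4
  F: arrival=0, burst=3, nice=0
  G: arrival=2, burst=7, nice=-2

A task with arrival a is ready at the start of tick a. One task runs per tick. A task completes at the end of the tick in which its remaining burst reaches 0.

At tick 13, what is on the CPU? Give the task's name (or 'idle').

running at tick 13 = F

t=0: vr[B=0 F=0] → run B
t=1: vr[B=256/205 F=0] → run F
t=2: vr[B=256/205 C=1 E=1 F=1 G=1] → run C
t=3: vr[B=256/205 C=4145/3121 E=1 F=1 G=1] → run E
t=4: vr[B=256/205 C=4145/3121 D=1 E=1447/423 F=1 G=1] → run D
t=5: vr[B=256/205 C=4145/3121 D=3525/2501 E=1447/423 F=1 G=1] → run F
t=6: vr[B=256/205 C=4145/3121 D=3525/2501 E=1447/423 F=2 G=1] → run G
t=7: vr[B=256/205 C=4145/3121 D=3525/2501 E=1447/423 F=2 G=1305/793] → run B
t=8: vr[B=512/205 C=4145/3121 D=3525/2501 E=1447/423 F=2 G=1305/793] → run C
t=9: vr[B=512/205 C=5169/3121 D=3525/2501 E=1447/423 F=2 G=1305/793] → run D
t=10: vr[B=512/205 C=5169/3121 D=4549/2501 E=1447/423 F=2 G=1305/793] → run G
t=11: vr[B=512/205 C=5169/3121 D=4549/2501 E=1447/423 F=2 G=1817/793] → run C
t=12: vr[B=512/205 D=4549/2501 E=1447/423 F=2 G=1817/793] → run D
t=13: vr[B=512/205 E=1447/423 F=2 G=1817/793] → run F
t=14: vr[B=512/205 E=1447/423 G=1817/793] → run G
t=15: vr[B=512/205 E=1447/423 G=2329/793] → run B
t=16: vr[B=768/205 E=1447/423 G=2329/793] → run G
t=17: vr[B=768/205 E=1447/423 G=2841/793] → run E
t=18: vr[B=768/205 E=2471/423 G=2841/793] → run G
t=19: vr[B=768/205 E=2471/423 G=3353/793] → run B
t=20: vr[E=2471/423 G=3353/793] → run G
t=21: vr[E=2471/423 G=3865/793] → run G
t=22: vr[E=2471/423] → run E
t=23: vr[E=1165/141] → run E
t=24: vr[E=4519/423] → run E
t=25: vr[E=5543/423] → run E
t=26: vr[E=2189/141] → run E
t=27: vr[E=7591/423] → run E
t=28: (idle)
t=29: (idle)
t=30: (idle)
t=31: (idle)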